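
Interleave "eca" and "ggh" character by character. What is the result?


Interleaving "eca" and "ggh":
  Position 0: 'e' from first, 'g' from second => "eg"
  Position 1: 'c' from first, 'g' from second => "cg"
  Position 2: 'a' from first, 'h' from second => "ah"
Result: egcgah

egcgah


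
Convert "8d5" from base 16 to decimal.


Input: "8d5" in base 16
Positional expansion:
  Digit '8' (value 8) x 16^2 = 2048
  Digit 'd' (value 13) x 16^1 = 208
  Digit '5' (value 5) x 16^0 = 5
Sum = 2261

2261


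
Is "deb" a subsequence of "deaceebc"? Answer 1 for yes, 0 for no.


Check if "deb" is a subsequence of "deaceebc"
Greedy scan:
  Position 0 ('d'): matches sub[0] = 'd'
  Position 1 ('e'): matches sub[1] = 'e'
  Position 2 ('a'): no match needed
  Position 3 ('c'): no match needed
  Position 4 ('e'): no match needed
  Position 5 ('e'): no match needed
  Position 6 ('b'): matches sub[2] = 'b'
  Position 7 ('c'): no match needed
All 3 characters matched => is a subsequence

1


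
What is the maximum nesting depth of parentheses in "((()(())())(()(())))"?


Input: "((()(())())(()(())))"
Tracking depth:
  Position 0 '(': depth becomes 1
  Position 1 '(': depth becomes 2
  Position 2 '(': depth becomes 3
  Position 3 ')': depth becomes 2
  Position 4 '(': depth becomes 3
  Position 5 '(': depth becomes 4
  Position 6 ')': depth becomes 3
  Position 7 ')': depth becomes 2
  Position 8 '(': depth becomes 3
  Position 9 ')': depth becomes 2
  Position 10 ')': depth becomes 1
  Position 11 '(': depth becomes 2
  Position 12 '(': depth becomes 3
  Position 13 ')': depth becomes 2
  Position 14 '(': depth becomes 3
  Position 15 '(': depth becomes 4
  Position 16 ')': depth becomes 3
  Position 17 ')': depth becomes 2
  Position 18 ')': depth becomes 1
  Position 19 ')': depth becomes 0
Maximum depth reached: 4

4


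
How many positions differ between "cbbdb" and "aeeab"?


Comparing "cbbdb" and "aeeab" position by position:
  Position 0: 'c' vs 'a' => DIFFER
  Position 1: 'b' vs 'e' => DIFFER
  Position 2: 'b' vs 'e' => DIFFER
  Position 3: 'd' vs 'a' => DIFFER
  Position 4: 'b' vs 'b' => same
Positions that differ: 4

4


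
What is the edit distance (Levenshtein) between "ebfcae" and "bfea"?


Computing edit distance: "ebfcae" -> "bfea"
DP table:
           b    f    e    a
      0    1    2    3    4
  e   1    1    2    2    3
  b   2    1    2    3    3
  f   3    2    1    2    3
  c   4    3    2    2    3
  a   5    4    3    3    2
  e   6    5    4    3    3
Edit distance = dp[6][4] = 3

3


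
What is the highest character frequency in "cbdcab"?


Input: cbdcab
Character counts:
  'a': 1
  'b': 2
  'c': 2
  'd': 1
Maximum frequency: 2

2


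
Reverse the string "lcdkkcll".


Input: lcdkkcll
Reading characters right to left:
  Position 7: 'l'
  Position 6: 'l'
  Position 5: 'c'
  Position 4: 'k'
  Position 3: 'k'
  Position 2: 'd'
  Position 1: 'c'
  Position 0: 'l'
Reversed: llckkdcl

llckkdcl


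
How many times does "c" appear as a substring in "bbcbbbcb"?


Searching for "c" in "bbcbbbcb"
Scanning each position:
  Position 0: "b" => no
  Position 1: "b" => no
  Position 2: "c" => MATCH
  Position 3: "b" => no
  Position 4: "b" => no
  Position 5: "b" => no
  Position 6: "c" => MATCH
  Position 7: "b" => no
Total occurrences: 2

2


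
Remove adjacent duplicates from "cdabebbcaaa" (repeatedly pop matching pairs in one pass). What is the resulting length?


Input: cdabebbcaaa
Stack-based adjacent duplicate removal:
  Read 'c': push. Stack: c
  Read 'd': push. Stack: cd
  Read 'a': push. Stack: cda
  Read 'b': push. Stack: cdab
  Read 'e': push. Stack: cdabe
  Read 'b': push. Stack: cdabeb
  Read 'b': matches stack top 'b' => pop. Stack: cdabe
  Read 'c': push. Stack: cdabec
  Read 'a': push. Stack: cdabeca
  Read 'a': matches stack top 'a' => pop. Stack: cdabec
  Read 'a': push. Stack: cdabeca
Final stack: "cdabeca" (length 7)

7


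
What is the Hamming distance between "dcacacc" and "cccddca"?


Comparing "dcacacc" and "cccddca" position by position:
  Position 0: 'd' vs 'c' => differ
  Position 1: 'c' vs 'c' => same
  Position 2: 'a' vs 'c' => differ
  Position 3: 'c' vs 'd' => differ
  Position 4: 'a' vs 'd' => differ
  Position 5: 'c' vs 'c' => same
  Position 6: 'c' vs 'a' => differ
Total differences (Hamming distance): 5

5


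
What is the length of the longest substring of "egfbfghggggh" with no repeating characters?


Input: "egfbfghggggh"
Sliding window (track last position of each char):
  Position 0 ('e'): window [0,0] length 1 -- new best
  Position 1 ('g'): window [0,1] length 2 -- new best
  Position 2 ('f'): window [0,2] length 3 -- new best
  Position 3 ('b'): window [0,3] length 4 -- new best
  Position 4 ('f'): repeat (last at 2), move window start to 3
  Position 4 ('f'): window [3,4] length 2
  Position 5 ('g'): window [3,5] length 3
  Position 6 ('h'): window [3,6] length 4
  Position 7 ('g'): repeat (last at 5), move window start to 6
  Position 7 ('g'): window [6,7] length 2
  Position 8 ('g'): repeat (last at 7), move window start to 8
  Position 8 ('g'): window [8,8] length 1
  Position 9 ('g'): repeat (last at 8), move window start to 9
  Position 9 ('g'): window [9,9] length 1
  Position 10 ('g'): repeat (last at 9), move window start to 10
  Position 10 ('g'): window [10,10] length 1
  Position 11 ('h'): window [10,11] length 2
Longest substring with no repeats: "egfb" with length 4

4


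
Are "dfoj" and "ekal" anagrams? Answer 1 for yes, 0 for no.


Strings: "dfoj", "ekal"
Sorted first:  dfjo
Sorted second: aekl
Differ at position 0: 'd' vs 'a' => not anagrams

0


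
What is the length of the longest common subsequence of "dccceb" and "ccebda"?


LCS of "dccceb" and "ccebda"
DP table:
           c    c    e    b    d    a
      0    0    0    0    0    0    0
  d   0    0    0    0    0    1    1
  c   0    1    1    1    1    1    1
  c   0    1    2    2    2    2    2
  c   0    1    2    2    2    2    2
  e   0    1    2    3    3    3    3
  b   0    1    2    3    4    4    4
LCS length = dp[6][6] = 4

4


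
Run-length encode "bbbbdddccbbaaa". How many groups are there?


Input: bbbbdddccbbaaa
Scanning for consecutive runs:
  Group 1: 'b' x 4 (positions 0-3)
  Group 2: 'd' x 3 (positions 4-6)
  Group 3: 'c' x 2 (positions 7-8)
  Group 4: 'b' x 2 (positions 9-10)
  Group 5: 'a' x 3 (positions 11-13)
Total groups: 5

5


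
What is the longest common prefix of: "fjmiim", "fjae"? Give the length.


Words: fjmiim, fjae
  Position 0: all 'f' => match
  Position 1: all 'j' => match
  Position 2: ('m', 'a') => mismatch, stop
LCP = "fj" (length 2)

2


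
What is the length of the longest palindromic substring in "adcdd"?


Input: "adcdd"
Checking substrings for palindromes:
  [1:4] "dcd" (len 3) => palindrome
  [3:5] "dd" (len 2) => palindrome
Longest palindromic substring: "dcd" with length 3

3


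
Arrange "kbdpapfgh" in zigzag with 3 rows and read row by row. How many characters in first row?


Zigzag "kbdpapfgh" into 3 rows:
Placing characters:
  'k' => row 0
  'b' => row 1
  'd' => row 2
  'p' => row 1
  'a' => row 0
  'p' => row 1
  'f' => row 2
  'g' => row 1
  'h' => row 0
Rows:
  Row 0: "kah"
  Row 1: "bppg"
  Row 2: "df"
First row length: 3

3


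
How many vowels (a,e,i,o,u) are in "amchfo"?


Input: amchfo
Checking each character:
  'a' at position 0: vowel (running total: 1)
  'm' at position 1: consonant
  'c' at position 2: consonant
  'h' at position 3: consonant
  'f' at position 4: consonant
  'o' at position 5: vowel (running total: 2)
Total vowels: 2

2


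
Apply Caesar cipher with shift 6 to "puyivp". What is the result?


Caesar cipher: shift "puyivp" by 6
  'p' (pos 15) + 6 = pos 21 = 'v'
  'u' (pos 20) + 6 = pos 0 = 'a'
  'y' (pos 24) + 6 = pos 4 = 'e'
  'i' (pos 8) + 6 = pos 14 = 'o'
  'v' (pos 21) + 6 = pos 1 = 'b'
  'p' (pos 15) + 6 = pos 21 = 'v'
Result: vaeobv

vaeobv


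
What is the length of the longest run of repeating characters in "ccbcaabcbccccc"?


Input: "ccbcaabcbccccc"
Scanning for longest run:
  Position 1 ('c'): continues run of 'c', length=2
  Position 2 ('b'): new char, reset run to 1
  Position 3 ('c'): new char, reset run to 1
  Position 4 ('a'): new char, reset run to 1
  Position 5 ('a'): continues run of 'a', length=2
  Position 6 ('b'): new char, reset run to 1
  Position 7 ('c'): new char, reset run to 1
  Position 8 ('b'): new char, reset run to 1
  Position 9 ('c'): new char, reset run to 1
  Position 10 ('c'): continues run of 'c', length=2
  Position 11 ('c'): continues run of 'c', length=3
  Position 12 ('c'): continues run of 'c', length=4
  Position 13 ('c'): continues run of 'c', length=5
Longest run: 'c' with length 5

5


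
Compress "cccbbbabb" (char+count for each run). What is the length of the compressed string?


Input: cccbbbabb
Runs:
  'c' x 3 => "c3"
  'b' x 3 => "b3"
  'a' x 1 => "a1"
  'b' x 2 => "b2"
Compressed: "c3b3a1b2"
Compressed length: 8

8


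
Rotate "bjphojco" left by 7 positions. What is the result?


Input: "bjphojco", rotate left by 7
First 7 characters: "bjphojc"
Remaining characters: "o"
Concatenate remaining + first: "o" + "bjphojc" = "objphojc"

objphojc


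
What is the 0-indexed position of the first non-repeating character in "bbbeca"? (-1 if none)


Input: bbbeca
Character frequencies:
  'a': 1
  'b': 3
  'c': 1
  'e': 1
Scanning left to right for freq == 1:
  Position 0 ('b'): freq=3, skip
  Position 1 ('b'): freq=3, skip
  Position 2 ('b'): freq=3, skip
  Position 3 ('e'): unique! => answer = 3

3


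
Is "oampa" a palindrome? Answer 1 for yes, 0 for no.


Input: oampa
Reversed: apmao
  Compare pos 0 ('o') with pos 4 ('a'): MISMATCH
  Compare pos 1 ('a') with pos 3 ('p'): MISMATCH
Result: not a palindrome

0


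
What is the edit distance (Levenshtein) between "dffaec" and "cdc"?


Computing edit distance: "dffaec" -> "cdc"
DP table:
           c    d    c
      0    1    2    3
  d   1    1    1    2
  f   2    2    2    2
  f   3    3    3    3
  a   4    4    4    4
  e   5    5    5    5
  c   6    5    6    5
Edit distance = dp[6][3] = 5

5


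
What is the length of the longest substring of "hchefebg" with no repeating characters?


Input: "hchefebg"
Sliding window (track last position of each char):
  Position 0 ('h'): window [0,0] length 1 -- new best
  Position 1 ('c'): window [0,1] length 2 -- new best
  Position 2 ('h'): repeat (last at 0), move window start to 1
  Position 2 ('h'): window [1,2] length 2
  Position 3 ('e'): window [1,3] length 3 -- new best
  Position 4 ('f'): window [1,4] length 4 -- new best
  Position 5 ('e'): repeat (last at 3), move window start to 4
  Position 5 ('e'): window [4,5] length 2
  Position 6 ('b'): window [4,6] length 3
  Position 7 ('g'): window [4,7] length 4
Longest substring with no repeats: "chef" with length 4

4


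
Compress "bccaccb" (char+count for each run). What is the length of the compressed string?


Input: bccaccb
Runs:
  'b' x 1 => "b1"
  'c' x 2 => "c2"
  'a' x 1 => "a1"
  'c' x 2 => "c2"
  'b' x 1 => "b1"
Compressed: "b1c2a1c2b1"
Compressed length: 10

10


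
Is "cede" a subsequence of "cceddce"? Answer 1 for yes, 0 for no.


Check if "cede" is a subsequence of "cceddce"
Greedy scan:
  Position 0 ('c'): matches sub[0] = 'c'
  Position 1 ('c'): no match needed
  Position 2 ('e'): matches sub[1] = 'e'
  Position 3 ('d'): matches sub[2] = 'd'
  Position 4 ('d'): no match needed
  Position 5 ('c'): no match needed
  Position 6 ('e'): matches sub[3] = 'e'
All 4 characters matched => is a subsequence

1


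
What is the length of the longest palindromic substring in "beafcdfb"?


Input: "beafcdfb"
Checking substrings for palindromes:
  No multi-char palindromic substrings found
Longest palindromic substring: "b" with length 1

1


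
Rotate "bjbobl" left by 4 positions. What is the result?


Input: "bjbobl", rotate left by 4
First 4 characters: "bjbo"
Remaining characters: "bl"
Concatenate remaining + first: "bl" + "bjbo" = "blbjbo"

blbjbo


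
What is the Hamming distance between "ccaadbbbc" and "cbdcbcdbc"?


Comparing "ccaadbbbc" and "cbdcbcdbc" position by position:
  Position 0: 'c' vs 'c' => same
  Position 1: 'c' vs 'b' => differ
  Position 2: 'a' vs 'd' => differ
  Position 3: 'a' vs 'c' => differ
  Position 4: 'd' vs 'b' => differ
  Position 5: 'b' vs 'c' => differ
  Position 6: 'b' vs 'd' => differ
  Position 7: 'b' vs 'b' => same
  Position 8: 'c' vs 'c' => same
Total differences (Hamming distance): 6

6


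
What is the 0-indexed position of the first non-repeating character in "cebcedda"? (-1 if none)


Input: cebcedda
Character frequencies:
  'a': 1
  'b': 1
  'c': 2
  'd': 2
  'e': 2
Scanning left to right for freq == 1:
  Position 0 ('c'): freq=2, skip
  Position 1 ('e'): freq=2, skip
  Position 2 ('b'): unique! => answer = 2

2


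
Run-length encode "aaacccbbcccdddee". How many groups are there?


Input: aaacccbbcccdddee
Scanning for consecutive runs:
  Group 1: 'a' x 3 (positions 0-2)
  Group 2: 'c' x 3 (positions 3-5)
  Group 3: 'b' x 2 (positions 6-7)
  Group 4: 'c' x 3 (positions 8-10)
  Group 5: 'd' x 3 (positions 11-13)
  Group 6: 'e' x 2 (positions 14-15)
Total groups: 6

6


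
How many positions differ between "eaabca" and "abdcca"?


Comparing "eaabca" and "abdcca" position by position:
  Position 0: 'e' vs 'a' => DIFFER
  Position 1: 'a' vs 'b' => DIFFER
  Position 2: 'a' vs 'd' => DIFFER
  Position 3: 'b' vs 'c' => DIFFER
  Position 4: 'c' vs 'c' => same
  Position 5: 'a' vs 'a' => same
Positions that differ: 4

4


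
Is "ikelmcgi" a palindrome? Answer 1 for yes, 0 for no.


Input: ikelmcgi
Reversed: igcmleki
  Compare pos 0 ('i') with pos 7 ('i'): match
  Compare pos 1 ('k') with pos 6 ('g'): MISMATCH
  Compare pos 2 ('e') with pos 5 ('c'): MISMATCH
  Compare pos 3 ('l') with pos 4 ('m'): MISMATCH
Result: not a palindrome

0


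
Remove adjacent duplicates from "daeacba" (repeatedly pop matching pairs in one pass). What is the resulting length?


Input: daeacba
Stack-based adjacent duplicate removal:
  Read 'd': push. Stack: d
  Read 'a': push. Stack: da
  Read 'e': push. Stack: dae
  Read 'a': push. Stack: daea
  Read 'c': push. Stack: daeac
  Read 'b': push. Stack: daeacb
  Read 'a': push. Stack: daeacba
Final stack: "daeacba" (length 7)

7


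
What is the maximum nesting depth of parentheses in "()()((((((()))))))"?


Input: "()()((((((()))))))"
Tracking depth:
  Position 0 '(': depth becomes 1
  Position 1 ')': depth becomes 0
  Position 2 '(': depth becomes 1
  Position 3 ')': depth becomes 0
  Position 4 '(': depth becomes 1
  Position 5 '(': depth becomes 2
  Position 6 '(': depth becomes 3
  Position 7 '(': depth becomes 4
  Position 8 '(': depth becomes 5
  Position 9 '(': depth becomes 6
  Position 10 '(': depth becomes 7
  Position 11 ')': depth becomes 6
  Position 12 ')': depth becomes 5
  Position 13 ')': depth becomes 4
  Position 14 ')': depth becomes 3
  Position 15 ')': depth becomes 2
  Position 16 ')': depth becomes 1
  Position 17 ')': depth becomes 0
Maximum depth reached: 7

7


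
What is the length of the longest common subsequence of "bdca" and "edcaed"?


LCS of "bdca" and "edcaed"
DP table:
           e    d    c    a    e    d
      0    0    0    0    0    0    0
  b   0    0    0    0    0    0    0
  d   0    0    1    1    1    1    1
  c   0    0    1    2    2    2    2
  a   0    0    1    2    3    3    3
LCS length = dp[4][6] = 3

3


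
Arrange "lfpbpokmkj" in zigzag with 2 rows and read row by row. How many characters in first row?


Zigzag "lfpbpokmkj" into 2 rows:
Placing characters:
  'l' => row 0
  'f' => row 1
  'p' => row 0
  'b' => row 1
  'p' => row 0
  'o' => row 1
  'k' => row 0
  'm' => row 1
  'k' => row 0
  'j' => row 1
Rows:
  Row 0: "lppkk"
  Row 1: "fbomj"
First row length: 5

5


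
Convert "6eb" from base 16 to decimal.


Input: "6eb" in base 16
Positional expansion:
  Digit '6' (value 6) x 16^2 = 1536
  Digit 'e' (value 14) x 16^1 = 224
  Digit 'b' (value 11) x 16^0 = 11
Sum = 1771

1771


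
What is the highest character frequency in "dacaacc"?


Input: dacaacc
Character counts:
  'a': 3
  'c': 3
  'd': 1
Maximum frequency: 3

3


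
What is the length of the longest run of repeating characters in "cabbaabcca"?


Input: "cabbaabcca"
Scanning for longest run:
  Position 1 ('a'): new char, reset run to 1
  Position 2 ('b'): new char, reset run to 1
  Position 3 ('b'): continues run of 'b', length=2
  Position 4 ('a'): new char, reset run to 1
  Position 5 ('a'): continues run of 'a', length=2
  Position 6 ('b'): new char, reset run to 1
  Position 7 ('c'): new char, reset run to 1
  Position 8 ('c'): continues run of 'c', length=2
  Position 9 ('a'): new char, reset run to 1
Longest run: 'b' with length 2

2


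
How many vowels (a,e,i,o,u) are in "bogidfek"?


Input: bogidfek
Checking each character:
  'b' at position 0: consonant
  'o' at position 1: vowel (running total: 1)
  'g' at position 2: consonant
  'i' at position 3: vowel (running total: 2)
  'd' at position 4: consonant
  'f' at position 5: consonant
  'e' at position 6: vowel (running total: 3)
  'k' at position 7: consonant
Total vowels: 3

3


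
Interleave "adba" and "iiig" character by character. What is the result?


Interleaving "adba" and "iiig":
  Position 0: 'a' from first, 'i' from second => "ai"
  Position 1: 'd' from first, 'i' from second => "di"
  Position 2: 'b' from first, 'i' from second => "bi"
  Position 3: 'a' from first, 'g' from second => "ag"
Result: aidibiag

aidibiag


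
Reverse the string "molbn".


Input: molbn
Reading characters right to left:
  Position 4: 'n'
  Position 3: 'b'
  Position 2: 'l'
  Position 1: 'o'
  Position 0: 'm'
Reversed: nblom

nblom


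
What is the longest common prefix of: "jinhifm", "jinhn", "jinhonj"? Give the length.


Words: jinhifm, jinhn, jinhonj
  Position 0: all 'j' => match
  Position 1: all 'i' => match
  Position 2: all 'n' => match
  Position 3: all 'h' => match
  Position 4: ('i', 'n', 'o') => mismatch, stop
LCP = "jinh" (length 4)

4


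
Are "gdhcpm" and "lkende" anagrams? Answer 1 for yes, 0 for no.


Strings: "gdhcpm", "lkende"
Sorted first:  cdghmp
Sorted second: deekln
Differ at position 0: 'c' vs 'd' => not anagrams

0


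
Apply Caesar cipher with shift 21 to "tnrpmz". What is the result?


Caesar cipher: shift "tnrpmz" by 21
  't' (pos 19) + 21 = pos 14 = 'o'
  'n' (pos 13) + 21 = pos 8 = 'i'
  'r' (pos 17) + 21 = pos 12 = 'm'
  'p' (pos 15) + 21 = pos 10 = 'k'
  'm' (pos 12) + 21 = pos 7 = 'h'
  'z' (pos 25) + 21 = pos 20 = 'u'
Result: oimkhu

oimkhu


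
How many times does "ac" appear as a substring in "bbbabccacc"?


Searching for "ac" in "bbbabccacc"
Scanning each position:
  Position 0: "bb" => no
  Position 1: "bb" => no
  Position 2: "ba" => no
  Position 3: "ab" => no
  Position 4: "bc" => no
  Position 5: "cc" => no
  Position 6: "ca" => no
  Position 7: "ac" => MATCH
  Position 8: "cc" => no
Total occurrences: 1

1


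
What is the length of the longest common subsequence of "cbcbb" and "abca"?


LCS of "cbcbb" and "abca"
DP table:
           a    b    c    a
      0    0    0    0    0
  c   0    0    0    1    1
  b   0    0    1    1    1
  c   0    0    1    2    2
  b   0    0    1    2    2
  b   0    0    1    2    2
LCS length = dp[5][4] = 2

2


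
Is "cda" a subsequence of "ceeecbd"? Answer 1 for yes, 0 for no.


Check if "cda" is a subsequence of "ceeecbd"
Greedy scan:
  Position 0 ('c'): matches sub[0] = 'c'
  Position 1 ('e'): no match needed
  Position 2 ('e'): no match needed
  Position 3 ('e'): no match needed
  Position 4 ('c'): no match needed
  Position 5 ('b'): no match needed
  Position 6 ('d'): matches sub[1] = 'd'
Only matched 2/3 characters => not a subsequence

0


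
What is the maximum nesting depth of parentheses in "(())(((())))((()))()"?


Input: "(())(((())))((()))()"
Tracking depth:
  Position 0 '(': depth becomes 1
  Position 1 '(': depth becomes 2
  Position 2 ')': depth becomes 1
  Position 3 ')': depth becomes 0
  Position 4 '(': depth becomes 1
  Position 5 '(': depth becomes 2
  Position 6 '(': depth becomes 3
  Position 7 '(': depth becomes 4
  Position 8 ')': depth becomes 3
  Position 9 ')': depth becomes 2
  Position 10 ')': depth becomes 1
  Position 11 ')': depth becomes 0
  Position 12 '(': depth becomes 1
  Position 13 '(': depth becomes 2
  Position 14 '(': depth becomes 3
  Position 15 ')': depth becomes 2
  Position 16 ')': depth becomes 1
  Position 17 ')': depth becomes 0
  Position 18 '(': depth becomes 1
  Position 19 ')': depth becomes 0
Maximum depth reached: 4

4


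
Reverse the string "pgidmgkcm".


Input: pgidmgkcm
Reading characters right to left:
  Position 8: 'm'
  Position 7: 'c'
  Position 6: 'k'
  Position 5: 'g'
  Position 4: 'm'
  Position 3: 'd'
  Position 2: 'i'
  Position 1: 'g'
  Position 0: 'p'
Reversed: mckgmdigp

mckgmdigp


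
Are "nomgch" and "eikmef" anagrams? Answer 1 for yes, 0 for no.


Strings: "nomgch", "eikmef"
Sorted first:  cghmno
Sorted second: eefikm
Differ at position 0: 'c' vs 'e' => not anagrams

0


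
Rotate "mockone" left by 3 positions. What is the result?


Input: "mockone", rotate left by 3
First 3 characters: "moc"
Remaining characters: "kone"
Concatenate remaining + first: "kone" + "moc" = "konemoc"

konemoc


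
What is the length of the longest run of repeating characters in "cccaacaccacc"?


Input: "cccaacaccacc"
Scanning for longest run:
  Position 1 ('c'): continues run of 'c', length=2
  Position 2 ('c'): continues run of 'c', length=3
  Position 3 ('a'): new char, reset run to 1
  Position 4 ('a'): continues run of 'a', length=2
  Position 5 ('c'): new char, reset run to 1
  Position 6 ('a'): new char, reset run to 1
  Position 7 ('c'): new char, reset run to 1
  Position 8 ('c'): continues run of 'c', length=2
  Position 9 ('a'): new char, reset run to 1
  Position 10 ('c'): new char, reset run to 1
  Position 11 ('c'): continues run of 'c', length=2
Longest run: 'c' with length 3

3


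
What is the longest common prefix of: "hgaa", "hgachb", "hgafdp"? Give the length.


Words: hgaa, hgachb, hgafdp
  Position 0: all 'h' => match
  Position 1: all 'g' => match
  Position 2: all 'a' => match
  Position 3: ('a', 'c', 'f') => mismatch, stop
LCP = "hga" (length 3)

3


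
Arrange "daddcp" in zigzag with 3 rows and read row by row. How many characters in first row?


Zigzag "daddcp" into 3 rows:
Placing characters:
  'd' => row 0
  'a' => row 1
  'd' => row 2
  'd' => row 1
  'c' => row 0
  'p' => row 1
Rows:
  Row 0: "dc"
  Row 1: "adp"
  Row 2: "d"
First row length: 2

2


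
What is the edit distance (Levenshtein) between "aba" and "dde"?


Computing edit distance: "aba" -> "dde"
DP table:
           d    d    e
      0    1    2    3
  a   1    1    2    3
  b   2    2    2    3
  a   3    3    3    3
Edit distance = dp[3][3] = 3

3


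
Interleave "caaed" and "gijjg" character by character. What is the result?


Interleaving "caaed" and "gijjg":
  Position 0: 'c' from first, 'g' from second => "cg"
  Position 1: 'a' from first, 'i' from second => "ai"
  Position 2: 'a' from first, 'j' from second => "aj"
  Position 3: 'e' from first, 'j' from second => "ej"
  Position 4: 'd' from first, 'g' from second => "dg"
Result: cgaiajejdg

cgaiajejdg


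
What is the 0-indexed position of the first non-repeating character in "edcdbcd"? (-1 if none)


Input: edcdbcd
Character frequencies:
  'b': 1
  'c': 2
  'd': 3
  'e': 1
Scanning left to right for freq == 1:
  Position 0 ('e'): unique! => answer = 0

0


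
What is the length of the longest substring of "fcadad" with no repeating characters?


Input: "fcadad"
Sliding window (track last position of each char):
  Position 0 ('f'): window [0,0] length 1 -- new best
  Position 1 ('c'): window [0,1] length 2 -- new best
  Position 2 ('a'): window [0,2] length 3 -- new best
  Position 3 ('d'): window [0,3] length 4 -- new best
  Position 4 ('a'): repeat (last at 2), move window start to 3
  Position 4 ('a'): window [3,4] length 2
  Position 5 ('d'): repeat (last at 3), move window start to 4
  Position 5 ('d'): window [4,5] length 2
Longest substring with no repeats: "fcad" with length 4

4


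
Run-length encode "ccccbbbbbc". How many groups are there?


Input: ccccbbbbbc
Scanning for consecutive runs:
  Group 1: 'c' x 4 (positions 0-3)
  Group 2: 'b' x 5 (positions 4-8)
  Group 3: 'c' x 1 (positions 9-9)
Total groups: 3

3


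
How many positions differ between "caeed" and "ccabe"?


Comparing "caeed" and "ccabe" position by position:
  Position 0: 'c' vs 'c' => same
  Position 1: 'a' vs 'c' => DIFFER
  Position 2: 'e' vs 'a' => DIFFER
  Position 3: 'e' vs 'b' => DIFFER
  Position 4: 'd' vs 'e' => DIFFER
Positions that differ: 4

4


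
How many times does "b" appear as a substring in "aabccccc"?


Searching for "b" in "aabccccc"
Scanning each position:
  Position 0: "a" => no
  Position 1: "a" => no
  Position 2: "b" => MATCH
  Position 3: "c" => no
  Position 4: "c" => no
  Position 5: "c" => no
  Position 6: "c" => no
  Position 7: "c" => no
Total occurrences: 1

1


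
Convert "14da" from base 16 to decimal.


Input: "14da" in base 16
Positional expansion:
  Digit '1' (value 1) x 16^3 = 4096
  Digit '4' (value 4) x 16^2 = 1024
  Digit 'd' (value 13) x 16^1 = 208
  Digit 'a' (value 10) x 16^0 = 10
Sum = 5338

5338


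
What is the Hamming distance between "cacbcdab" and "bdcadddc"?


Comparing "cacbcdab" and "bdcadddc" position by position:
  Position 0: 'c' vs 'b' => differ
  Position 1: 'a' vs 'd' => differ
  Position 2: 'c' vs 'c' => same
  Position 3: 'b' vs 'a' => differ
  Position 4: 'c' vs 'd' => differ
  Position 5: 'd' vs 'd' => same
  Position 6: 'a' vs 'd' => differ
  Position 7: 'b' vs 'c' => differ
Total differences (Hamming distance): 6

6


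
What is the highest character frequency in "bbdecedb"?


Input: bbdecedb
Character counts:
  'b': 3
  'c': 1
  'd': 2
  'e': 2
Maximum frequency: 3

3


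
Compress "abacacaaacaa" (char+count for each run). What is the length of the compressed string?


Input: abacacaaacaa
Runs:
  'a' x 1 => "a1"
  'b' x 1 => "b1"
  'a' x 1 => "a1"
  'c' x 1 => "c1"
  'a' x 1 => "a1"
  'c' x 1 => "c1"
  'a' x 3 => "a3"
  'c' x 1 => "c1"
  'a' x 2 => "a2"
Compressed: "a1b1a1c1a1c1a3c1a2"
Compressed length: 18

18


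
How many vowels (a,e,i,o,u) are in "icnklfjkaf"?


Input: icnklfjkaf
Checking each character:
  'i' at position 0: vowel (running total: 1)
  'c' at position 1: consonant
  'n' at position 2: consonant
  'k' at position 3: consonant
  'l' at position 4: consonant
  'f' at position 5: consonant
  'j' at position 6: consonant
  'k' at position 7: consonant
  'a' at position 8: vowel (running total: 2)
  'f' at position 9: consonant
Total vowels: 2

2


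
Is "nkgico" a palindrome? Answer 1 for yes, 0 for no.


Input: nkgico
Reversed: ocigkn
  Compare pos 0 ('n') with pos 5 ('o'): MISMATCH
  Compare pos 1 ('k') with pos 4 ('c'): MISMATCH
  Compare pos 2 ('g') with pos 3 ('i'): MISMATCH
Result: not a palindrome

0


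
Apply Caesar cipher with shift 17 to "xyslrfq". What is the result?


Caesar cipher: shift "xyslrfq" by 17
  'x' (pos 23) + 17 = pos 14 = 'o'
  'y' (pos 24) + 17 = pos 15 = 'p'
  's' (pos 18) + 17 = pos 9 = 'j'
  'l' (pos 11) + 17 = pos 2 = 'c'
  'r' (pos 17) + 17 = pos 8 = 'i'
  'f' (pos 5) + 17 = pos 22 = 'w'
  'q' (pos 16) + 17 = pos 7 = 'h'
Result: opjciwh

opjciwh


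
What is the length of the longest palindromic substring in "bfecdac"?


Input: "bfecdac"
Checking substrings for palindromes:
  No multi-char palindromic substrings found
Longest palindromic substring: "b" with length 1

1


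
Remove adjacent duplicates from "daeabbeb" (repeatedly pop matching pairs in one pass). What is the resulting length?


Input: daeabbeb
Stack-based adjacent duplicate removal:
  Read 'd': push. Stack: d
  Read 'a': push. Stack: da
  Read 'e': push. Stack: dae
  Read 'a': push. Stack: daea
  Read 'b': push. Stack: daeab
  Read 'b': matches stack top 'b' => pop. Stack: daea
  Read 'e': push. Stack: daeae
  Read 'b': push. Stack: daeaeb
Final stack: "daeaeb" (length 6)

6


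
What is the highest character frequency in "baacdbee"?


Input: baacdbee
Character counts:
  'a': 2
  'b': 2
  'c': 1
  'd': 1
  'e': 2
Maximum frequency: 2

2


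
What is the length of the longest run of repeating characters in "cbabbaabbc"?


Input: "cbabbaabbc"
Scanning for longest run:
  Position 1 ('b'): new char, reset run to 1
  Position 2 ('a'): new char, reset run to 1
  Position 3 ('b'): new char, reset run to 1
  Position 4 ('b'): continues run of 'b', length=2
  Position 5 ('a'): new char, reset run to 1
  Position 6 ('a'): continues run of 'a', length=2
  Position 7 ('b'): new char, reset run to 1
  Position 8 ('b'): continues run of 'b', length=2
  Position 9 ('c'): new char, reset run to 1
Longest run: 'b' with length 2

2


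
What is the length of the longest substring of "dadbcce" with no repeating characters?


Input: "dadbcce"
Sliding window (track last position of each char):
  Position 0 ('d'): window [0,0] length 1 -- new best
  Position 1 ('a'): window [0,1] length 2 -- new best
  Position 2 ('d'): repeat (last at 0), move window start to 1
  Position 2 ('d'): window [1,2] length 2
  Position 3 ('b'): window [1,3] length 3 -- new best
  Position 4 ('c'): window [1,4] length 4 -- new best
  Position 5 ('c'): repeat (last at 4), move window start to 5
  Position 5 ('c'): window [5,5] length 1
  Position 6 ('e'): window [5,6] length 2
Longest substring with no repeats: "adbc" with length 4

4


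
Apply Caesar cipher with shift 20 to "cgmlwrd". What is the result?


Caesar cipher: shift "cgmlwrd" by 20
  'c' (pos 2) + 20 = pos 22 = 'w'
  'g' (pos 6) + 20 = pos 0 = 'a'
  'm' (pos 12) + 20 = pos 6 = 'g'
  'l' (pos 11) + 20 = pos 5 = 'f'
  'w' (pos 22) + 20 = pos 16 = 'q'
  'r' (pos 17) + 20 = pos 11 = 'l'
  'd' (pos 3) + 20 = pos 23 = 'x'
Result: wagfqlx

wagfqlx


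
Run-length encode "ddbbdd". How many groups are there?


Input: ddbbdd
Scanning for consecutive runs:
  Group 1: 'd' x 2 (positions 0-1)
  Group 2: 'b' x 2 (positions 2-3)
  Group 3: 'd' x 2 (positions 4-5)
Total groups: 3

3


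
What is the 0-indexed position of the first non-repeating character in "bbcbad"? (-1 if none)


Input: bbcbad
Character frequencies:
  'a': 1
  'b': 3
  'c': 1
  'd': 1
Scanning left to right for freq == 1:
  Position 0 ('b'): freq=3, skip
  Position 1 ('b'): freq=3, skip
  Position 2 ('c'): unique! => answer = 2

2


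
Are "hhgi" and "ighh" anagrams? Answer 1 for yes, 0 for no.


Strings: "hhgi", "ighh"
Sorted first:  ghhi
Sorted second: ghhi
Sorted forms match => anagrams

1


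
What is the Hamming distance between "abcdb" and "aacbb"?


Comparing "abcdb" and "aacbb" position by position:
  Position 0: 'a' vs 'a' => same
  Position 1: 'b' vs 'a' => differ
  Position 2: 'c' vs 'c' => same
  Position 3: 'd' vs 'b' => differ
  Position 4: 'b' vs 'b' => same
Total differences (Hamming distance): 2

2


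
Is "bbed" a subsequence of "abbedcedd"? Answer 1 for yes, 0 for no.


Check if "bbed" is a subsequence of "abbedcedd"
Greedy scan:
  Position 0 ('a'): no match needed
  Position 1 ('b'): matches sub[0] = 'b'
  Position 2 ('b'): matches sub[1] = 'b'
  Position 3 ('e'): matches sub[2] = 'e'
  Position 4 ('d'): matches sub[3] = 'd'
  Position 5 ('c'): no match needed
  Position 6 ('e'): no match needed
  Position 7 ('d'): no match needed
  Position 8 ('d'): no match needed
All 4 characters matched => is a subsequence

1


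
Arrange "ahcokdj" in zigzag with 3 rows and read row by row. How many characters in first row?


Zigzag "ahcokdj" into 3 rows:
Placing characters:
  'a' => row 0
  'h' => row 1
  'c' => row 2
  'o' => row 1
  'k' => row 0
  'd' => row 1
  'j' => row 2
Rows:
  Row 0: "ak"
  Row 1: "hod"
  Row 2: "cj"
First row length: 2

2


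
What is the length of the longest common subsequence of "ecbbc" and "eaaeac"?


LCS of "ecbbc" and "eaaeac"
DP table:
           e    a    a    e    a    c
      0    0    0    0    0    0    0
  e   0    1    1    1    1    1    1
  c   0    1    1    1    1    1    2
  b   0    1    1    1    1    1    2
  b   0    1    1    1    1    1    2
  c   0    1    1    1    1    1    2
LCS length = dp[5][6] = 2

2


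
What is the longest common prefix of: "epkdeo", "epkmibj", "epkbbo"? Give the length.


Words: epkdeo, epkmibj, epkbbo
  Position 0: all 'e' => match
  Position 1: all 'p' => match
  Position 2: all 'k' => match
  Position 3: ('d', 'm', 'b') => mismatch, stop
LCP = "epk" (length 3)

3


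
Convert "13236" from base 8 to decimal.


Input: "13236" in base 8
Positional expansion:
  Digit '1' (value 1) x 8^4 = 4096
  Digit '3' (value 3) x 8^3 = 1536
  Digit '2' (value 2) x 8^2 = 128
  Digit '3' (value 3) x 8^1 = 24
  Digit '6' (value 6) x 8^0 = 6
Sum = 5790

5790


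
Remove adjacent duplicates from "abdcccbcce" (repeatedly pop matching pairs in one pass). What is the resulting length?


Input: abdcccbcce
Stack-based adjacent duplicate removal:
  Read 'a': push. Stack: a
  Read 'b': push. Stack: ab
  Read 'd': push. Stack: abd
  Read 'c': push. Stack: abdc
  Read 'c': matches stack top 'c' => pop. Stack: abd
  Read 'c': push. Stack: abdc
  Read 'b': push. Stack: abdcb
  Read 'c': push. Stack: abdcbc
  Read 'c': matches stack top 'c' => pop. Stack: abdcb
  Read 'e': push. Stack: abdcbe
Final stack: "abdcbe" (length 6)

6


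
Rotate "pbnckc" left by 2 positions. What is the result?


Input: "pbnckc", rotate left by 2
First 2 characters: "pb"
Remaining characters: "nckc"
Concatenate remaining + first: "nckc" + "pb" = "nckcpb"

nckcpb


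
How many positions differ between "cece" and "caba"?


Comparing "cece" and "caba" position by position:
  Position 0: 'c' vs 'c' => same
  Position 1: 'e' vs 'a' => DIFFER
  Position 2: 'c' vs 'b' => DIFFER
  Position 3: 'e' vs 'a' => DIFFER
Positions that differ: 3

3


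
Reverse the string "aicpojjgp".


Input: aicpojjgp
Reading characters right to left:
  Position 8: 'p'
  Position 7: 'g'
  Position 6: 'j'
  Position 5: 'j'
  Position 4: 'o'
  Position 3: 'p'
  Position 2: 'c'
  Position 1: 'i'
  Position 0: 'a'
Reversed: pgjjopcia

pgjjopcia


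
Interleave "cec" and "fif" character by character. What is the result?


Interleaving "cec" and "fif":
  Position 0: 'c' from first, 'f' from second => "cf"
  Position 1: 'e' from first, 'i' from second => "ei"
  Position 2: 'c' from first, 'f' from second => "cf"
Result: cfeicf

cfeicf


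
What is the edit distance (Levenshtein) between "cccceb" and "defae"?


Computing edit distance: "cccceb" -> "defae"
DP table:
           d    e    f    a    e
      0    1    2    3    4    5
  c   1    1    2    3    4    5
  c   2    2    2    3    4    5
  c   3    3    3    3    4    5
  c   4    4    4    4    4    5
  e   5    5    4    5    5    4
  b   6    6    5    5    6    5
Edit distance = dp[6][5] = 5

5


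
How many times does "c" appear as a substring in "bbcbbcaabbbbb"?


Searching for "c" in "bbcbbcaabbbbb"
Scanning each position:
  Position 0: "b" => no
  Position 1: "b" => no
  Position 2: "c" => MATCH
  Position 3: "b" => no
  Position 4: "b" => no
  Position 5: "c" => MATCH
  Position 6: "a" => no
  Position 7: "a" => no
  Position 8: "b" => no
  Position 9: "b" => no
  Position 10: "b" => no
  Position 11: "b" => no
  Position 12: "b" => no
Total occurrences: 2

2


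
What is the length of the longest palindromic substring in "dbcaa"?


Input: "dbcaa"
Checking substrings for palindromes:
  [3:5] "aa" (len 2) => palindrome
Longest palindromic substring: "aa" with length 2

2


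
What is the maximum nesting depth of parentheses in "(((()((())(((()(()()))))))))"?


Input: "(((()((())(((()(()()))))))))"
Tracking depth:
  Position 0 '(': depth becomes 1
  Position 1 '(': depth becomes 2
  Position 2 '(': depth becomes 3
  Position 3 '(': depth becomes 4
  Position 4 ')': depth becomes 3
  Position 5 '(': depth becomes 4
  Position 6 '(': depth becomes 5
  Position 7 '(': depth becomes 6
  Position 8 ')': depth becomes 5
  Position 9 ')': depth becomes 4
  Position 10 '(': depth becomes 5
  Position 11 '(': depth becomes 6
  Position 12 '(': depth becomes 7
  Position 13 '(': depth becomes 8
  Position 14 ')': depth becomes 7
  Position 15 '(': depth becomes 8
  Position 16 '(': depth becomes 9
  Position 17 ')': depth becomes 8
  Position 18 '(': depth becomes 9
  Position 19 ')': depth becomes 8
  Position 20 ')': depth becomes 7
  Position 21 ')': depth becomes 6
  Position 22 ')': depth becomes 5
  Position 23 ')': depth becomes 4
  Position 24 ')': depth becomes 3
  Position 25 ')': depth becomes 2
  Position 26 ')': depth becomes 1
  Position 27 ')': depth becomes 0
Maximum depth reached: 9

9


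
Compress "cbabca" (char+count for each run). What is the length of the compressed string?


Input: cbabca
Runs:
  'c' x 1 => "c1"
  'b' x 1 => "b1"
  'a' x 1 => "a1"
  'b' x 1 => "b1"
  'c' x 1 => "c1"
  'a' x 1 => "a1"
Compressed: "c1b1a1b1c1a1"
Compressed length: 12

12


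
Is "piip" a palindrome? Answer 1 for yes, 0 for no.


Input: piip
Reversed: piip
  Compare pos 0 ('p') with pos 3 ('p'): match
  Compare pos 1 ('i') with pos 2 ('i'): match
Result: palindrome

1


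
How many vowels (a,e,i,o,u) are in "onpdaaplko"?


Input: onpdaaplko
Checking each character:
  'o' at position 0: vowel (running total: 1)
  'n' at position 1: consonant
  'p' at position 2: consonant
  'd' at position 3: consonant
  'a' at position 4: vowel (running total: 2)
  'a' at position 5: vowel (running total: 3)
  'p' at position 6: consonant
  'l' at position 7: consonant
  'k' at position 8: consonant
  'o' at position 9: vowel (running total: 4)
Total vowels: 4

4


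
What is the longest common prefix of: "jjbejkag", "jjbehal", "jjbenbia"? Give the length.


Words: jjbejkag, jjbehal, jjbenbia
  Position 0: all 'j' => match
  Position 1: all 'j' => match
  Position 2: all 'b' => match
  Position 3: all 'e' => match
  Position 4: ('j', 'h', 'n') => mismatch, stop
LCP = "jjbe" (length 4)

4


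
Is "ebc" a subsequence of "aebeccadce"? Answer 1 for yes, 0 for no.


Check if "ebc" is a subsequence of "aebeccadce"
Greedy scan:
  Position 0 ('a'): no match needed
  Position 1 ('e'): matches sub[0] = 'e'
  Position 2 ('b'): matches sub[1] = 'b'
  Position 3 ('e'): no match needed
  Position 4 ('c'): matches sub[2] = 'c'
  Position 5 ('c'): no match needed
  Position 6 ('a'): no match needed
  Position 7 ('d'): no match needed
  Position 8 ('c'): no match needed
  Position 9 ('e'): no match needed
All 3 characters matched => is a subsequence

1


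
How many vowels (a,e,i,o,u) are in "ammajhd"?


Input: ammajhd
Checking each character:
  'a' at position 0: vowel (running total: 1)
  'm' at position 1: consonant
  'm' at position 2: consonant
  'a' at position 3: vowel (running total: 2)
  'j' at position 4: consonant
  'h' at position 5: consonant
  'd' at position 6: consonant
Total vowels: 2

2


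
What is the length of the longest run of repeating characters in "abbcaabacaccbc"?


Input: "abbcaabacaccbc"
Scanning for longest run:
  Position 1 ('b'): new char, reset run to 1
  Position 2 ('b'): continues run of 'b', length=2
  Position 3 ('c'): new char, reset run to 1
  Position 4 ('a'): new char, reset run to 1
  Position 5 ('a'): continues run of 'a', length=2
  Position 6 ('b'): new char, reset run to 1
  Position 7 ('a'): new char, reset run to 1
  Position 8 ('c'): new char, reset run to 1
  Position 9 ('a'): new char, reset run to 1
  Position 10 ('c'): new char, reset run to 1
  Position 11 ('c'): continues run of 'c', length=2
  Position 12 ('b'): new char, reset run to 1
  Position 13 ('c'): new char, reset run to 1
Longest run: 'b' with length 2

2
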